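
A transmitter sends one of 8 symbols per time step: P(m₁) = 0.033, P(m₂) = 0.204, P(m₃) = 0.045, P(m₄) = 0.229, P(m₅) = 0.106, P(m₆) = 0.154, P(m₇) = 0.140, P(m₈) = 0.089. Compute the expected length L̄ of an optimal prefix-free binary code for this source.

2.812 bits/symbol

Repeatedly combine the two least-probable nodes; the expected code length is the sum of the merged weights.
merge 33/1000 + 9/200 → 39/500
merge 39/500 + 89/1000 → 167/1000
merge 53/500 + 7/50 → 123/500
merge 77/500 + 167/1000 → 321/1000
merge 51/250 + 229/1000 → 433/1000
merge 123/500 + 321/1000 → 567/1000
merge 433/1000 + 567/1000 → 1
L = 39/500 + 167/1000 + 123/500 + 321/1000 + 433/1000 + 567/1000 + 1 = 703/250 = 2.812 bits/symbol.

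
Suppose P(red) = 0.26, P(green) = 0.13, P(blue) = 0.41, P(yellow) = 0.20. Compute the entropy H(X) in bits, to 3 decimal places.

1.880 bits

H = −Σ pᵢ log₂ pᵢ.
−0.26·log₂(0.26) = 0.5053
−0.13·log₂(0.13) = 0.3826
−0.41·log₂(0.41) = 0.5274
−0.20·log₂(0.20) = 0.4644
Sum ≈ 1.8797 → 1.880 bits.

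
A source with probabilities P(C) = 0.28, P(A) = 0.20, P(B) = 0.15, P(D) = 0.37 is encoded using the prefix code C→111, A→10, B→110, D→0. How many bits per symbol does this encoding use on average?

L̄ = Σ pᵢ·ℓᵢ = 0.28·3 + 0.20·2 + 0.15·3 + 0.37·1 = 2.06 bits/symbol.

2.06 bits/symbol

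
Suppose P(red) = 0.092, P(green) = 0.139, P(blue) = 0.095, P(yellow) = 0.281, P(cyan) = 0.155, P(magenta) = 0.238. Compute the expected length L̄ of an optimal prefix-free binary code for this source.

2.481 bits/symbol

Repeatedly combine the two least-probable nodes; the expected code length is the sum of the merged weights.
merge 23/250 + 19/200 → 187/1000
merge 139/1000 + 31/200 → 147/500
merge 187/1000 + 119/500 → 17/40
merge 281/1000 + 147/500 → 23/40
merge 17/40 + 23/40 → 1
L = 187/1000 + 147/500 + 17/40 + 23/40 + 1 = 2481/1000 = 2.481 bits/symbol.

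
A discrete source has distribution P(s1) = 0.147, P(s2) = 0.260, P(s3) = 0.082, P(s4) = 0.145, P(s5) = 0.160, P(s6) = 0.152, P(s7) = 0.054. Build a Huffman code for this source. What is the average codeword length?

2.716 bits/symbol

Repeatedly combine the two least-probable nodes; the expected code length is the sum of the merged weights.
merge 27/500 + 41/500 → 17/125
merge 17/125 + 29/200 → 281/1000
merge 147/1000 + 19/125 → 299/1000
merge 4/25 + 13/50 → 21/50
merge 281/1000 + 299/1000 → 29/50
merge 21/50 + 29/50 → 1
L = 17/125 + 281/1000 + 299/1000 + 21/50 + 29/50 + 1 = 679/250 = 2.716 bits/symbol.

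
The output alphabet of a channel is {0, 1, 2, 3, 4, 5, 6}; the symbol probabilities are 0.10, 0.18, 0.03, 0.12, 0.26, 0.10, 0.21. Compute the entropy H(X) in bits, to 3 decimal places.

2.607 bits

H = −Σ pᵢ log₂ pᵢ.
−0.10·log₂(0.10) = 0.3322
−0.18·log₂(0.18) = 0.4453
−0.03·log₂(0.03) = 0.1518
−0.12·log₂(0.12) = 0.3671
−0.26·log₂(0.26) = 0.5053
−0.10·log₂(0.10) = 0.3322
−0.21·log₂(0.21) = 0.4728
Sum ≈ 2.6066 → 2.607 bits.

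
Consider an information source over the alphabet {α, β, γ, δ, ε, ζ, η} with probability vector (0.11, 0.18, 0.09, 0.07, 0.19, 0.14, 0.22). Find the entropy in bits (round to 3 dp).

H = −Σ pᵢ log₂ pᵢ.
−0.11·log₂(0.11) = 0.3503
−0.18·log₂(0.18) = 0.4453
−0.09·log₂(0.09) = 0.3127
−0.07·log₂(0.07) = 0.2686
−0.19·log₂(0.19) = 0.4552
−0.14·log₂(0.14) = 0.3971
−0.22·log₂(0.22) = 0.4806
Sum ≈ 2.7097 → 2.710 bits.

2.710 bits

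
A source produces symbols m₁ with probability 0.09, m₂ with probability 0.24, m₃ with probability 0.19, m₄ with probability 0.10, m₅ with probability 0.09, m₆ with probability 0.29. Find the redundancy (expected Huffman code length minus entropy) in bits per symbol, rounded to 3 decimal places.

0.035 bits

Entropy H = −Σ p log₂ p ≈ 2.4248 bits.
Huffman merges: 9/100+9/100→9/50; 1/10+9/50→7/25; 19/100+6/25→43/100; 7/25+29/100→57/100; 43/100+57/100→1. L = 123/50 ≈ 2.4600.
L − H = 2.4600 − 2.4248 = 0.035 bits.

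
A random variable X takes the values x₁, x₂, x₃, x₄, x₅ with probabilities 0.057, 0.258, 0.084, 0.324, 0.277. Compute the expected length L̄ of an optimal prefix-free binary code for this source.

Repeatedly combine the two least-probable nodes; the expected code length is the sum of the merged weights.
merge 57/1000 + 21/250 → 141/1000
merge 141/1000 + 129/500 → 399/1000
merge 277/1000 + 81/250 → 601/1000
merge 399/1000 + 601/1000 → 1
L = 141/1000 + 399/1000 + 601/1000 + 1 = 2141/1000 = 2.141 bits/symbol.

2.141 bits/symbol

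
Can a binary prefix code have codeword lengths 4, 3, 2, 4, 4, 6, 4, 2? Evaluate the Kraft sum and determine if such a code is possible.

0.890625; yes

With common denominator 2^6 = 64: Σ 2^(−ℓᵢ) = 4/64 + 8/64 + 16/64 + 4/64 + 4/64 + 1/64 + 4/64 + 16/64 = 57/64 = 0.890625.
Kraft's inequality requires Σ ≤ 1; here Σ = 0.890625 ≤ 1, so such a prefix code exists.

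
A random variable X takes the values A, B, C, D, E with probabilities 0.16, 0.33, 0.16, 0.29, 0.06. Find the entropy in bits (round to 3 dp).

2.135 bits

H = −Σ pᵢ log₂ pᵢ.
−0.16·log₂(0.16) = 0.4230
−0.33·log₂(0.33) = 0.5278
−0.16·log₂(0.16) = 0.4230
−0.29·log₂(0.29) = 0.5179
−0.06·log₂(0.06) = 0.2435
Sum ≈ 2.1353 → 2.135 bits.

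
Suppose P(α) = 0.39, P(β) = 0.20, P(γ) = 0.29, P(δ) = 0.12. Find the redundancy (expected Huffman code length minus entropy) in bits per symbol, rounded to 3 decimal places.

0.051 bits

Entropy H = −Σ p log₂ p ≈ 1.8792 bits.
Huffman merges: 3/25+1/5→8/25; 29/100+8/25→61/100; 39/100+61/100→1. L = 193/100 ≈ 1.9300.
L − H = 1.9300 − 1.8792 = 0.051 bits.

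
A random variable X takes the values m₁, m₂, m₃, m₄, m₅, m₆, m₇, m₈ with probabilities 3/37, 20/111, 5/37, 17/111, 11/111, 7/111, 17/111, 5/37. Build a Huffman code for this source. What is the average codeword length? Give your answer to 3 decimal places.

Repeatedly combine the two least-probable nodes; the expected code length is the sum of the merged weights.
merge 7/111 + 3/37 → 16/111
merge 11/111 + 5/37 → 26/111
merge 5/37 + 16/111 → 31/111
merge 17/111 + 17/111 → 34/111
merge 20/111 + 26/111 → 46/111
merge 31/111 + 34/111 → 65/111
merge 46/111 + 65/111 → 1
L = 16/111 + 26/111 + 31/111 + 34/111 + 46/111 + 65/111 + 1 = 329/111 ≈ 2.964 bits/symbol.

2.964 bits/symbol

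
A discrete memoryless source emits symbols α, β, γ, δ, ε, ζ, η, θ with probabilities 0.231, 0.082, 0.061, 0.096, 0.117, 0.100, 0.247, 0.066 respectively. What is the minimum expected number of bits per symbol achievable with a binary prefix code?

2.827 bits/symbol

Repeatedly combine the two least-probable nodes; the expected code length is the sum of the merged weights.
merge 61/1000 + 33/500 → 127/1000
merge 41/500 + 12/125 → 89/500
merge 1/10 + 117/1000 → 217/1000
merge 127/1000 + 89/500 → 61/200
merge 217/1000 + 231/1000 → 56/125
merge 247/1000 + 61/200 → 69/125
merge 56/125 + 69/125 → 1
L = 127/1000 + 89/500 + 217/1000 + 61/200 + 56/125 + 69/125 + 1 = 2827/1000 = 2.827 bits/symbol.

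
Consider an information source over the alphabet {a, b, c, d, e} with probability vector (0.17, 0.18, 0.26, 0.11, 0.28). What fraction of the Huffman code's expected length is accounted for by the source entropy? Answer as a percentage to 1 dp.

98.7%

Entropy H = −Σ p log₂ p ≈ 2.2497 bits.
Huffman merges: 11/100+17/100→7/25; 9/50+13/50→11/25; 7/25+7/25→14/25; 11/25+14/25→1. L = 57/25 ≈ 2.2800.
Efficiency = H/L = 2.2497/2.2800 = 98.7%.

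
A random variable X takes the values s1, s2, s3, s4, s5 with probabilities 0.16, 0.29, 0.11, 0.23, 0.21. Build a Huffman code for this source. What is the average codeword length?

2.27 bits/symbol

Repeatedly combine the two least-probable nodes; the expected code length is the sum of the merged weights.
merge 11/100 + 4/25 → 27/100
merge 21/100 + 23/100 → 11/25
merge 27/100 + 29/100 → 14/25
merge 11/25 + 14/25 → 1
L = 27/100 + 11/25 + 14/25 + 1 = 227/100 = 2.27 bits/symbol.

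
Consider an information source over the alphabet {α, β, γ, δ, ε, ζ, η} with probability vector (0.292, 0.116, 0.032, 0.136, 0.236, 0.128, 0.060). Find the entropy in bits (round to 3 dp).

2.544 bits

H = −Σ pᵢ log₂ pᵢ.
−0.292·log₂(0.292) = 0.5186
−0.116·log₂(0.116) = 0.3605
−0.032·log₂(0.032) = 0.1589
−0.136·log₂(0.136) = 0.3915
−0.236·log₂(0.236) = 0.4916
−0.128·log₂(0.128) = 0.3796
−0.060·log₂(0.060) = 0.2435
Sum ≈ 2.5442 → 2.544 bits.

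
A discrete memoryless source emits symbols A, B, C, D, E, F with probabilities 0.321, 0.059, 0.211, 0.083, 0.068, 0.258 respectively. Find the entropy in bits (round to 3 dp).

H = −Σ pᵢ log₂ pᵢ.
−0.321·log₂(0.321) = 0.5262
−0.059·log₂(0.059) = 0.2409
−0.211·log₂(0.211) = 0.4736
−0.083·log₂(0.083) = 0.2980
−0.068·log₂(0.068) = 0.2637
−0.258·log₂(0.258) = 0.5043
Sum ≈ 2.3068 → 2.307 bits.

2.307 bits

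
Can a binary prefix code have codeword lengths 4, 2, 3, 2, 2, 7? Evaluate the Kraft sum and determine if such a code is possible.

With common denominator 2^7 = 128: Σ 2^(−ℓᵢ) = 8/128 + 32/128 + 16/128 + 32/128 + 32/128 + 1/128 = 121/128 = 0.9453125.
Kraft's inequality requires Σ ≤ 1; here Σ = 0.9453125 ≤ 1, so such a prefix code exists.

0.9453125; yes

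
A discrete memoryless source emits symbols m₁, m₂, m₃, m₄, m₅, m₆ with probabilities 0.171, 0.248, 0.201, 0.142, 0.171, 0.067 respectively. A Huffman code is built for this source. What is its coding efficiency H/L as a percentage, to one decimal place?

Entropy H = −Σ p log₂ p ≈ 2.4967 bits.
Huffman merges: 67/1000+71/500→209/1000; 171/1000+171/1000→171/500; 201/1000+209/1000→41/100; 31/125+171/500→59/100; 41/100+59/100→1. L = 2551/1000 ≈ 2.5510.
Efficiency = H/L = 2.4967/2.5510 = 97.9%.

97.9%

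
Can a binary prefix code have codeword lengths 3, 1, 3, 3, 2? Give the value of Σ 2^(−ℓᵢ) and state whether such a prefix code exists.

1.125; no

With common denominator 2^3 = 8: Σ 2^(−ℓᵢ) = 1/8 + 4/8 + 1/8 + 1/8 + 2/8 = 9/8 = 1.125.
Kraft's inequality requires Σ ≤ 1; here Σ = 1.125 > 1, so no such prefix code exists.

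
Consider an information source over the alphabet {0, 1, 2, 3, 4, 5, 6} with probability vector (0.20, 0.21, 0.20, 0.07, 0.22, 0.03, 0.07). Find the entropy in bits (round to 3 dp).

H = −Σ pᵢ log₂ pᵢ.
−0.20·log₂(0.20) = 0.4644
−0.21·log₂(0.21) = 0.4728
−0.20·log₂(0.20) = 0.4644
−0.07·log₂(0.07) = 0.2686
−0.22·log₂(0.22) = 0.4806
−0.03·log₂(0.03) = 0.1518
−0.07·log₂(0.07) = 0.2686
Sum ≈ 2.5710 → 2.571 bits.

2.571 bits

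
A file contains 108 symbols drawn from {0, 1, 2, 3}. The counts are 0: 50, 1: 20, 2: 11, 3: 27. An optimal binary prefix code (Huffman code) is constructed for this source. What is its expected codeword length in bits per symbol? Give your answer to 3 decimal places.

1.824 bits/symbol

Probabilities are the counts divided by 108.
Repeatedly combine the two least-probable nodes; the expected code length is the sum of the merged weights.
merge 11/108 + 5/27 → 31/108
merge 1/4 + 31/108 → 29/54
merge 25/54 + 29/54 → 1
L = 31/108 + 29/54 + 1 = 197/108 ≈ 1.824 bits/symbol.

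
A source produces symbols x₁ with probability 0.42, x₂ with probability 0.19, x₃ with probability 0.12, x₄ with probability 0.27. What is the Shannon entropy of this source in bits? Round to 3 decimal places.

1.858 bits

H = −Σ pᵢ log₂ pᵢ.
−0.42·log₂(0.42) = 0.5256
−0.19·log₂(0.19) = 0.4552
−0.12·log₂(0.12) = 0.3671
−0.27·log₂(0.27) = 0.5100
Sum ≈ 1.8580 → 1.858 bits.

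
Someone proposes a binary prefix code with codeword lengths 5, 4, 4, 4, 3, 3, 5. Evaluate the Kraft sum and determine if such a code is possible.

0.5; yes

With common denominator 2^5 = 32: Σ 2^(−ℓᵢ) = 1/32 + 2/32 + 2/32 + 2/32 + 4/32 + 4/32 + 1/32 = 16/32 = 0.5.
Kraft's inequality requires Σ ≤ 1; here Σ = 0.5 ≤ 1, so such a prefix code exists.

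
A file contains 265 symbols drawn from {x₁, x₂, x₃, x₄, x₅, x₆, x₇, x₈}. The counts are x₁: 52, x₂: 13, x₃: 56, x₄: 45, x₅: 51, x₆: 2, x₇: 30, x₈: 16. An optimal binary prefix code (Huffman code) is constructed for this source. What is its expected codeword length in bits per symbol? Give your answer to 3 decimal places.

2.766 bits/symbol

Probabilities are the counts divided by 265.
Repeatedly combine the two least-probable nodes; the expected code length is the sum of the merged weights.
merge 2/265 + 13/265 → 3/53
merge 3/53 + 16/265 → 31/265
merge 6/53 + 31/265 → 61/265
merge 9/53 + 51/265 → 96/265
merge 52/265 + 56/265 → 108/265
merge 61/265 + 96/265 → 157/265
merge 108/265 + 157/265 → 1
L = 3/53 + 31/265 + 61/265 + 96/265 + 108/265 + 157/265 + 1 = 733/265 ≈ 2.766 bits/symbol.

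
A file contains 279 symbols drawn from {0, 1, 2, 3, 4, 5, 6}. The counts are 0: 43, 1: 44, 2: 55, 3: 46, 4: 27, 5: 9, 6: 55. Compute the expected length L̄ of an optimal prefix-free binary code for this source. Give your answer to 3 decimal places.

2.735 bits/symbol

Probabilities are the counts divided by 279.
Repeatedly combine the two least-probable nodes; the expected code length is the sum of the merged weights.
merge 1/31 + 3/31 → 4/31
merge 4/31 + 43/279 → 79/279
merge 44/279 + 46/279 → 10/31
merge 55/279 + 55/279 → 110/279
merge 79/279 + 10/31 → 169/279
merge 110/279 + 169/279 → 1
L = 4/31 + 79/279 + 10/31 + 110/279 + 169/279 + 1 = 763/279 ≈ 2.735 bits/symbol.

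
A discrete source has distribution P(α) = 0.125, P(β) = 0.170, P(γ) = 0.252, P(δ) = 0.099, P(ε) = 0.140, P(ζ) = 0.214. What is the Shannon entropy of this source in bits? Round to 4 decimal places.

H = −Σ pᵢ log₂ pᵢ.
−0.125·log₂(0.125) = 0.3750
−0.170·log₂(0.170) = 0.4346
−0.252·log₂(0.252) = 0.5011
−0.099·log₂(0.099) = 0.3303
−0.140·log₂(0.140) = 0.3971
−0.214·log₂(0.214) = 0.4760
Sum ≈ 2.5141 → 2.5141 bits.

2.5141 bits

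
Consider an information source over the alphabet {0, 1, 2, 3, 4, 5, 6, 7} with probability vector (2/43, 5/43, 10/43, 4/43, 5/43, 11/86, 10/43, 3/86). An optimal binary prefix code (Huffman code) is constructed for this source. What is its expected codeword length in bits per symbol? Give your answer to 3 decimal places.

2.791 bits/symbol

Repeatedly combine the two least-probable nodes; the expected code length is the sum of the merged weights.
merge 3/86 + 2/43 → 7/86
merge 7/86 + 4/43 → 15/86
merge 5/43 + 5/43 → 10/43
merge 11/86 + 15/86 → 13/43
merge 10/43 + 10/43 → 20/43
merge 10/43 + 13/43 → 23/43
merge 20/43 + 23/43 → 1
L = 7/86 + 15/86 + 10/43 + 13/43 + 20/43 + 23/43 + 1 = 120/43 ≈ 2.791 bits/symbol.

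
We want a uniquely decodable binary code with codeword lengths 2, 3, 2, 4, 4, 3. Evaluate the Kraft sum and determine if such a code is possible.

With common denominator 2^4 = 16: Σ 2^(−ℓᵢ) = 4/16 + 2/16 + 4/16 + 1/16 + 1/16 + 2/16 = 14/16 = 0.875.
Kraft's inequality requires Σ ≤ 1; here Σ = 0.875 ≤ 1, so such a prefix code exists.

0.875; yes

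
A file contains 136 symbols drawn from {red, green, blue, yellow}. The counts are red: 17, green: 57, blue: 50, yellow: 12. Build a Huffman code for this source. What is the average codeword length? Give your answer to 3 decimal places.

Probabilities are the counts divided by 136.
Repeatedly combine the two least-probable nodes; the expected code length is the sum of the merged weights.
merge 3/34 + 1/8 → 29/136
merge 29/136 + 25/68 → 79/136
merge 57/136 + 79/136 → 1
L = 29/136 + 79/136 + 1 = 61/34 ≈ 1.794 bits/symbol.

1.794 bits/symbol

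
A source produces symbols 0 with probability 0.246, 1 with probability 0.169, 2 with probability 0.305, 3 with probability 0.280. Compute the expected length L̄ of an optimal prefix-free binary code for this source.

2 bits/symbol

Repeatedly combine the two least-probable nodes; the expected code length is the sum of the merged weights.
merge 169/1000 + 123/500 → 83/200
merge 7/25 + 61/200 → 117/200
merge 83/200 + 117/200 → 1
L = 83/200 + 117/200 + 1 = 2 bits/symbol.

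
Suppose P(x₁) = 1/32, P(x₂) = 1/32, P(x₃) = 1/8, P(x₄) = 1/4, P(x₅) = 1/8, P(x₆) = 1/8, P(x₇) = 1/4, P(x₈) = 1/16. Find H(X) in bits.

2.6875 bits

Each probability is a power of 1/2, so log₂(1/p) is an integer.
H = Σ p·log₂(1/p) = 1/32·5 + 1/32·5 + 1/8·3 + 1/4·2 + 1/8·3 + 1/8·3 + 1/4·2 + 1/16·4 = 2.6875 bits.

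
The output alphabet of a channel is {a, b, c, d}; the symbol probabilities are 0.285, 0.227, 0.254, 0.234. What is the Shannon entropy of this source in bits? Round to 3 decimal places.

1.994 bits

H = −Σ pᵢ log₂ pᵢ.
−0.285·log₂(0.285) = 0.5161
−0.227·log₂(0.227) = 0.4856
−0.254·log₂(0.254) = 0.5022
−0.234·log₂(0.234) = 0.4903
Sum ≈ 1.9942 → 1.994 bits.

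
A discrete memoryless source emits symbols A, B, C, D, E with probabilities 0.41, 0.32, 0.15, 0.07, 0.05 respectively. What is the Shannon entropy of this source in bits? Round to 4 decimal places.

1.9486 bits

H = −Σ pᵢ log₂ pᵢ.
−0.41·log₂(0.41) = 0.5274
−0.32·log₂(0.32) = 0.5260
−0.15·log₂(0.15) = 0.4105
−0.07·log₂(0.07) = 0.2686
−0.05·log₂(0.05) = 0.2161
Sum ≈ 1.9486 → 1.9486 bits.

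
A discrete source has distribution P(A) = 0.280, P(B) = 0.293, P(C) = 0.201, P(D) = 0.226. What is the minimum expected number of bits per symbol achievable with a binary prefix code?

2 bits/symbol

Repeatedly combine the two least-probable nodes; the expected code length is the sum of the merged weights.
merge 201/1000 + 113/500 → 427/1000
merge 7/25 + 293/1000 → 573/1000
merge 427/1000 + 573/1000 → 1
L = 427/1000 + 573/1000 + 1 = 2 bits/symbol.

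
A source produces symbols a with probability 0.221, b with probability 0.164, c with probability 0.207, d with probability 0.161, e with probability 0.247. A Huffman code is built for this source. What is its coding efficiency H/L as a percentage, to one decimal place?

Entropy H = −Σ p log₂ p ≈ 2.3019 bits.
Huffman merges: 161/1000+41/250→13/40; 207/1000+221/1000→107/250; 247/1000+13/40→143/250; 107/250+143/250→1. L = 93/40 ≈ 2.3250.
Efficiency = H/L = 2.3019/2.3250 = 99.0%.

99.0%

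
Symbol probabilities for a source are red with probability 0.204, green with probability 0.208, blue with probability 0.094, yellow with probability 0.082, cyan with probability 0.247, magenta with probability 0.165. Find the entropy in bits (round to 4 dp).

H = −Σ pᵢ log₂ pᵢ.
−0.204·log₂(0.204) = 0.4678
−0.208·log₂(0.208) = 0.4712
−0.094·log₂(0.094) = 0.3207
−0.082·log₂(0.082) = 0.2959
−0.247·log₂(0.247) = 0.4983
−0.165·log₂(0.165) = 0.4289
Sum ≈ 2.4828 → 2.4828 bits.

2.4828 bits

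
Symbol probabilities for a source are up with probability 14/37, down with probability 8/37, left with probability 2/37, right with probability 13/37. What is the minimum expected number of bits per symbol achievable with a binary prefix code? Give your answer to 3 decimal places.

Repeatedly combine the two least-probable nodes; the expected code length is the sum of the merged weights.
merge 2/37 + 8/37 → 10/37
merge 10/37 + 13/37 → 23/37
merge 14/37 + 23/37 → 1
L = 10/37 + 23/37 + 1 = 70/37 ≈ 1.892 bits/symbol.

1.892 bits/symbol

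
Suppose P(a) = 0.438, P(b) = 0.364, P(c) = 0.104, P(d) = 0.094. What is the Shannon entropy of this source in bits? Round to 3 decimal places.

H = −Σ pᵢ log₂ pᵢ.
−0.438·log₂(0.438) = 0.5217
−0.364·log₂(0.364) = 0.5307
−0.104·log₂(0.104) = 0.3396
−0.094·log₂(0.094) = 0.3207
Sum ≈ 1.7126 → 1.713 bits.

1.713 bits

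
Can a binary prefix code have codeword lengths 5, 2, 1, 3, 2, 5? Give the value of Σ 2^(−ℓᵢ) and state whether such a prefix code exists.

1.1875; no

With common denominator 2^5 = 32: Σ 2^(−ℓᵢ) = 1/32 + 8/32 + 16/32 + 4/32 + 8/32 + 1/32 = 38/32 = 1.1875.
Kraft's inequality requires Σ ≤ 1; here Σ = 1.1875 > 1, so no such prefix code exists.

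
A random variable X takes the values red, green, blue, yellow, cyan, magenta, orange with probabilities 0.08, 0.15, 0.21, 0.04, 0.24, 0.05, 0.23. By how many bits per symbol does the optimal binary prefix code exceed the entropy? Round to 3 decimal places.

0.021 bits

Entropy H = −Σ p log₂ p ≈ 2.5585 bits.
Huffman merges: 1/25+1/20→9/100; 2/25+9/100→17/100; 3/20+17/100→8/25; 21/100+23/100→11/25; 6/25+8/25→14/25; 11/25+14/25→1. L = 129/50 ≈ 2.5800.
L − H = 2.5800 − 2.5585 = 0.021 bits.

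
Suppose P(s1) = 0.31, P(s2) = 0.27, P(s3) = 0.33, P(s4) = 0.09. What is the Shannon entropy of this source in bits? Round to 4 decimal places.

1.8743 bits

H = −Σ pᵢ log₂ pᵢ.
−0.31·log₂(0.31) = 0.5238
−0.27·log₂(0.27) = 0.5100
−0.33·log₂(0.33) = 0.5278
−0.09·log₂(0.09) = 0.3127
Sum ≈ 1.8743 → 1.8743 bits.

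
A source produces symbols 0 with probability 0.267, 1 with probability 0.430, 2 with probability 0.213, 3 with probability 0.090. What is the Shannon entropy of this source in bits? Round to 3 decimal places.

1.820 bits

H = −Σ pᵢ log₂ pᵢ.
−0.267·log₂(0.267) = 0.5087
−0.430·log₂(0.430) = 0.5236
−0.213·log₂(0.213) = 0.4752
−0.090·log₂(0.090) = 0.3127
Sum ≈ 1.8201 → 1.820 bits.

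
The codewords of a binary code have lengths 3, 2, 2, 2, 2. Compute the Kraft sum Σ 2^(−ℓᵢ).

1.125

With common denominator 2^3 = 8: Σ 2^(−ℓᵢ) = 1/8 + 2/8 + 2/8 + 2/8 + 2/8 = 9/8 = 1.125.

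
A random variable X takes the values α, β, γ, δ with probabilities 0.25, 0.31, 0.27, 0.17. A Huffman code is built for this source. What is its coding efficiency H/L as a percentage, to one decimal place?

98.4%

Entropy H = −Σ p log₂ p ≈ 1.9684 bits.
Huffman merges: 17/100+1/4→21/50; 27/100+31/100→29/50; 21/50+29/50→1. L = 2 ≈ 2.0000.
Efficiency = H/L = 1.9684/2.0000 = 98.4%.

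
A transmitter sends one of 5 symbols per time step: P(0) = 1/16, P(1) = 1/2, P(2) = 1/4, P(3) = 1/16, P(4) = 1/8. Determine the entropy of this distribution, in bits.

1.875 bits

Each probability is a power of 1/2, so log₂(1/p) is an integer.
H = Σ p·log₂(1/p) = 1/16·4 + 1/2·1 + 1/4·2 + 1/16·4 + 1/8·3 = 1.875 bits.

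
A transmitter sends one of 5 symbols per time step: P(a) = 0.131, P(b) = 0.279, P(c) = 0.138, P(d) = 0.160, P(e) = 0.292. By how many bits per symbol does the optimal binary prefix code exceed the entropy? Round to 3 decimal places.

0.035 bits

Entropy H = −Σ p log₂ p ≈ 2.2339 bits.
Huffman merges: 131/1000+69/500→269/1000; 4/25+269/1000→429/1000; 279/1000+73/250→571/1000; 429/1000+571/1000→1. L = 2269/1000 ≈ 2.2690.
L − H = 2.2690 − 2.2339 = 0.035 bits.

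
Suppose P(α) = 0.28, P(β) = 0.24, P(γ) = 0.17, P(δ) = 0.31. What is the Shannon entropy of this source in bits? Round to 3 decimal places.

1.967 bits

H = −Σ pᵢ log₂ pᵢ.
−0.28·log₂(0.28) = 0.5142
−0.24·log₂(0.24) = 0.4941
−0.17·log₂(0.17) = 0.4346
−0.31·log₂(0.31) = 0.5238
Sum ≈ 1.9667 → 1.967 bits.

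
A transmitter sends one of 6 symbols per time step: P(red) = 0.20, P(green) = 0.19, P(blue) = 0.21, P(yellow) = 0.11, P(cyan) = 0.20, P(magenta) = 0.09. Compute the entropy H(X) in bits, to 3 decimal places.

2.520 bits

H = −Σ pᵢ log₂ pᵢ.
−0.20·log₂(0.20) = 0.4644
−0.19·log₂(0.19) = 0.4552
−0.21·log₂(0.21) = 0.4728
−0.11·log₂(0.11) = 0.3503
−0.20·log₂(0.20) = 0.4644
−0.09·log₂(0.09) = 0.3127
Sum ≈ 2.5198 → 2.520 bits.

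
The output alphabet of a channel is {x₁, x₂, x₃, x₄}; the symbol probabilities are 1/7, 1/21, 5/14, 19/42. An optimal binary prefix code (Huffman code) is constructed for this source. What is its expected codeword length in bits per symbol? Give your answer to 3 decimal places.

1.738 bits/symbol

Repeatedly combine the two least-probable nodes; the expected code length is the sum of the merged weights.
merge 1/21 + 1/7 → 4/21
merge 4/21 + 5/14 → 23/42
merge 19/42 + 23/42 → 1
L = 4/21 + 23/42 + 1 = 73/42 ≈ 1.738 bits/symbol.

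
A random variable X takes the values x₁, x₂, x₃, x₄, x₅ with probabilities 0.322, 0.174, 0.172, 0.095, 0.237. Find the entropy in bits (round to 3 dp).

2.217 bits

H = −Σ pᵢ log₂ pᵢ.
−0.322·log₂(0.322) = 0.5264
−0.174·log₂(0.174) = 0.4390
−0.172·log₂(0.172) = 0.4368
−0.095·log₂(0.095) = 0.3226
−0.237·log₂(0.237) = 0.4923
Sum ≈ 2.2171 → 2.217 bits.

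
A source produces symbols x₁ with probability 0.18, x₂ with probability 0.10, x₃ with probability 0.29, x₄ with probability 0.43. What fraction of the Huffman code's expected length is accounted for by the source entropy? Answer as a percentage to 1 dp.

98.3%

Entropy H = −Σ p log₂ p ≈ 1.8190 bits.
Huffman merges: 1/10+9/50→7/25; 7/25+29/100→57/100; 43/100+57/100→1. L = 37/20 ≈ 1.8500.
Efficiency = H/L = 1.8190/1.8500 = 98.3%.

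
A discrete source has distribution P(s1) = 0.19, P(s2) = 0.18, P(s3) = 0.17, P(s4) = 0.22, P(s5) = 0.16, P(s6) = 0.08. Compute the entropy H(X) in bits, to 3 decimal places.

2.530 bits

H = −Σ pᵢ log₂ pᵢ.
−0.19·log₂(0.19) = 0.4552
−0.18·log₂(0.18) = 0.4453
−0.17·log₂(0.17) = 0.4346
−0.22·log₂(0.22) = 0.4806
−0.16·log₂(0.16) = 0.4230
−0.08·log₂(0.08) = 0.2915
Sum ≈ 2.5302 → 2.530 bits.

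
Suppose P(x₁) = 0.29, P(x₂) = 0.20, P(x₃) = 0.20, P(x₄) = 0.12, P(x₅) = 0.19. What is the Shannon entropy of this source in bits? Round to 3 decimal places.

2.269 bits

H = −Σ pᵢ log₂ pᵢ.
−0.29·log₂(0.29) = 0.5179
−0.20·log₂(0.20) = 0.4644
−0.20·log₂(0.20) = 0.4644
−0.12·log₂(0.12) = 0.3671
−0.19·log₂(0.19) = 0.4552
Sum ≈ 2.2690 → 2.269 bits.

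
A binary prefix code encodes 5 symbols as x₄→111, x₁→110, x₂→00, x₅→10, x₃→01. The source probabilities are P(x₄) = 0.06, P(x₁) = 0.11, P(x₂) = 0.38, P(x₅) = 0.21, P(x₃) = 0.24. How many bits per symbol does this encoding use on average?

L̄ = Σ pᵢ·ℓᵢ = 0.06·3 + 0.11·3 + 0.38·2 + 0.21·2 + 0.24·2 = 2.17 bits/symbol.

2.17 bits/symbol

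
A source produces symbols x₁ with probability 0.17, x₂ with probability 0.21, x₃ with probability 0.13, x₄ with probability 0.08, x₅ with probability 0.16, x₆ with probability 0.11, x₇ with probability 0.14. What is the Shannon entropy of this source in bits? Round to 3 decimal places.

H = −Σ pᵢ log₂ pᵢ.
−0.17·log₂(0.17) = 0.4346
−0.21·log₂(0.21) = 0.4728
−0.13·log₂(0.13) = 0.3826
−0.08·log₂(0.08) = 0.2915
−0.16·log₂(0.16) = 0.4230
−0.11·log₂(0.11) = 0.3503
−0.14·log₂(0.14) = 0.3971
Sum ≈ 2.7520 → 2.752 bits.

2.752 bits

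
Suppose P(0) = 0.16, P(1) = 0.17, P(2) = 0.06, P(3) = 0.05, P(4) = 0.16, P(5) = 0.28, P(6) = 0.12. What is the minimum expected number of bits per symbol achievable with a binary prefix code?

Repeatedly combine the two least-probable nodes; the expected code length is the sum of the merged weights.
merge 1/20 + 3/50 → 11/100
merge 11/100 + 3/25 → 23/100
merge 4/25 + 4/25 → 8/25
merge 17/100 + 23/100 → 2/5
merge 7/25 + 8/25 → 3/5
merge 2/5 + 3/5 → 1
L = 11/100 + 23/100 + 8/25 + 2/5 + 3/5 + 1 = 133/50 = 2.66 bits/symbol.

2.66 bits/symbol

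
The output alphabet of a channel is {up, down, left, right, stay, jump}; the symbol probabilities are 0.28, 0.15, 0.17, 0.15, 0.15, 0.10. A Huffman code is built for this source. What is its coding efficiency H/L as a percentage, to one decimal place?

98.5%

Entropy H = −Σ p log₂ p ≈ 2.5126 bits.
Huffman merges: 1/10+3/20→1/4; 3/20+3/20→3/10; 17/100+1/4→21/50; 7/25+3/10→29/50; 21/50+29/50→1. L = 51/20 ≈ 2.5500.
Efficiency = H/L = 2.5126/2.5500 = 98.5%.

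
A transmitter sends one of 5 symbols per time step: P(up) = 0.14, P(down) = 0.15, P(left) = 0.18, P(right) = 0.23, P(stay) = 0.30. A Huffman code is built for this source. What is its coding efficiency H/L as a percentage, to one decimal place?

Entropy H = −Σ p log₂ p ≈ 2.2617 bits.
Huffman merges: 7/50+3/20→29/100; 9/50+23/100→41/100; 29/100+3/10→59/100; 41/100+59/100→1. L = 229/100 ≈ 2.2900.
Efficiency = H/L = 2.2617/2.2900 = 98.8%.

98.8%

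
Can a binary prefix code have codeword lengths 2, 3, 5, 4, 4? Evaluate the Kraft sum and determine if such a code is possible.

0.53125; yes

With common denominator 2^5 = 32: Σ 2^(−ℓᵢ) = 8/32 + 4/32 + 1/32 + 2/32 + 2/32 = 17/32 = 0.53125.
Kraft's inequality requires Σ ≤ 1; here Σ = 0.53125 ≤ 1, so such a prefix code exists.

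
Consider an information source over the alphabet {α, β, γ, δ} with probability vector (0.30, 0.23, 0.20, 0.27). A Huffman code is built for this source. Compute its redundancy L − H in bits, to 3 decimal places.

0.017 bits

Entropy H = −Σ p log₂ p ≈ 1.9832 bits.
Huffman merges: 1/5+23/100→43/100; 27/100+3/10→57/100; 43/100+57/100→1. L = 2 ≈ 2.0000.
L − H = 2.0000 − 1.9832 = 0.017 bits.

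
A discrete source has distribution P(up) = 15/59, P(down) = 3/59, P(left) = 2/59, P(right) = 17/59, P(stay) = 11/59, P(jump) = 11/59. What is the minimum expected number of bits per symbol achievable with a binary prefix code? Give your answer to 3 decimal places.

2.356 bits/symbol

Repeatedly combine the two least-probable nodes; the expected code length is the sum of the merged weights.
merge 2/59 + 3/59 → 5/59
merge 5/59 + 11/59 → 16/59
merge 11/59 + 15/59 → 26/59
merge 16/59 + 17/59 → 33/59
merge 26/59 + 33/59 → 1
L = 5/59 + 16/59 + 26/59 + 33/59 + 1 = 139/59 ≈ 2.356 bits/symbol.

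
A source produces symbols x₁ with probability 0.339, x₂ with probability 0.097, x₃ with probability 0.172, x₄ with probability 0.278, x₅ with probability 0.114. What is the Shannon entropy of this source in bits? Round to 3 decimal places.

2.163 bits

H = −Σ pᵢ log₂ pᵢ.
−0.339·log₂(0.339) = 0.5291
−0.097·log₂(0.097) = 0.3265
−0.172·log₂(0.172) = 0.4368
−0.278·log₂(0.278) = 0.5134
−0.114·log₂(0.114) = 0.3571
Sum ≈ 2.1629 → 2.163 bits.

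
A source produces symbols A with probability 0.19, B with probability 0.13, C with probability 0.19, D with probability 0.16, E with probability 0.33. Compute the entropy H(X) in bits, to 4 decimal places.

2.2439 bits

H = −Σ pᵢ log₂ pᵢ.
−0.19·log₂(0.19) = 0.4552
−0.13·log₂(0.13) = 0.3826
−0.19·log₂(0.19) = 0.4552
−0.16·log₂(0.16) = 0.4230
−0.33·log₂(0.33) = 0.5278
Sum ≈ 2.2439 → 2.2439 bits.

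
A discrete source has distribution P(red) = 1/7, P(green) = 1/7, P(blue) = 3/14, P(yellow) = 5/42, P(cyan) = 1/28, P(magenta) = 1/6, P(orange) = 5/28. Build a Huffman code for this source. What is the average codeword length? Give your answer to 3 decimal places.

2.762 bits/symbol

Repeatedly combine the two least-probable nodes; the expected code length is the sum of the merged weights.
merge 1/28 + 5/42 → 13/84
merge 1/7 + 1/7 → 2/7
merge 13/84 + 1/6 → 9/28
merge 5/28 + 3/14 → 11/28
merge 2/7 + 9/28 → 17/28
merge 11/28 + 17/28 → 1
L = 13/84 + 2/7 + 9/28 + 11/28 + 17/28 + 1 = 58/21 ≈ 2.762 bits/symbol.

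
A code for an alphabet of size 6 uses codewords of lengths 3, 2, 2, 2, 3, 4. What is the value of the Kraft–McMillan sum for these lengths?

1.0625

With common denominator 2^4 = 16: Σ 2^(−ℓᵢ) = 2/16 + 4/16 + 4/16 + 4/16 + 2/16 + 1/16 = 17/16 = 1.0625.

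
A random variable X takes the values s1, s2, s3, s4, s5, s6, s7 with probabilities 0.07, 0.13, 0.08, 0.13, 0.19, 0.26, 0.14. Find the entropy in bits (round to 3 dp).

2.683 bits

H = −Σ pᵢ log₂ pᵢ.
−0.07·log₂(0.07) = 0.2686
−0.13·log₂(0.13) = 0.3826
−0.08·log₂(0.08) = 0.2915
−0.13·log₂(0.13) = 0.3826
−0.19·log₂(0.19) = 0.4552
−0.26·log₂(0.26) = 0.5053
−0.14·log₂(0.14) = 0.3971
Sum ≈ 2.6830 → 2.683 bits.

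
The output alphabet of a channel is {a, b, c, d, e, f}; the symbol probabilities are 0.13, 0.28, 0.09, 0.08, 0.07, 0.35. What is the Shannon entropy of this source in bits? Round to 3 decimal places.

H = −Σ pᵢ log₂ pᵢ.
−0.13·log₂(0.13) = 0.3826
−0.28·log₂(0.28) = 0.5142
−0.09·log₂(0.09) = 0.3127
−0.08·log₂(0.08) = 0.2915
−0.07·log₂(0.07) = 0.2686
−0.35·log₂(0.35) = 0.5301
Sum ≈ 2.2997 → 2.300 bits.

2.300 bits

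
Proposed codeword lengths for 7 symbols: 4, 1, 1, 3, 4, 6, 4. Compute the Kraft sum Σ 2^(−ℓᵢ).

1.328125

With common denominator 2^6 = 64: Σ 2^(−ℓᵢ) = 4/64 + 32/64 + 32/64 + 8/64 + 4/64 + 1/64 + 4/64 = 85/64 = 1.328125.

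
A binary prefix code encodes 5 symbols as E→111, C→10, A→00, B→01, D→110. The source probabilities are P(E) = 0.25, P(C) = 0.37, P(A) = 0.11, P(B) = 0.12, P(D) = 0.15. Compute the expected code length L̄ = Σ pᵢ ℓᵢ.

2.4 bits/symbol

L̄ = Σ pᵢ·ℓᵢ = 0.25·3 + 0.37·2 + 0.11·2 + 0.12·2 + 0.15·3 = 2.4 bits/symbol.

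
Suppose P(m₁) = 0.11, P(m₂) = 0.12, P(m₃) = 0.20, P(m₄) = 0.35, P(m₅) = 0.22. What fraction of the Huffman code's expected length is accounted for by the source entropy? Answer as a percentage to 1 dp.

Entropy H = −Σ p log₂ p ≈ 2.1924 bits.
Huffman merges: 11/100+3/25→23/100; 1/5+11/50→21/50; 23/100+7/20→29/50; 21/50+29/50→1. L = 223/100 ≈ 2.2300.
Efficiency = H/L = 2.1924/2.2300 = 98.3%.

98.3%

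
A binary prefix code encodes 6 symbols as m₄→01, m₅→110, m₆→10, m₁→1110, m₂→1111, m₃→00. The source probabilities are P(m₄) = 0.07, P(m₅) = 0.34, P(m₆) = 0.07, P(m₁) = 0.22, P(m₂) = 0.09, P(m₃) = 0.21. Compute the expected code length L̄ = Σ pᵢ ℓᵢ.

2.96 bits/symbol

L̄ = Σ pᵢ·ℓᵢ = 0.07·2 + 0.34·3 + 0.07·2 + 0.22·4 + 0.09·4 + 0.21·2 = 2.96 bits/symbol.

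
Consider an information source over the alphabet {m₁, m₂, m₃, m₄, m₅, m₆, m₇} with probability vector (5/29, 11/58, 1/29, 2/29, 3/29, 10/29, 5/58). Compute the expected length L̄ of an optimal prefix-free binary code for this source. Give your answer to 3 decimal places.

Repeatedly combine the two least-probable nodes; the expected code length is the sum of the merged weights.
merge 1/29 + 2/29 → 3/29
merge 5/58 + 3/29 → 11/58
merge 3/29 + 5/29 → 8/29
merge 11/58 + 11/58 → 11/29
merge 8/29 + 10/29 → 18/29
merge 11/29 + 18/29 → 1
L = 3/29 + 11/58 + 8/29 + 11/29 + 18/29 + 1 = 149/58 ≈ 2.569 bits/symbol.

2.569 bits/symbol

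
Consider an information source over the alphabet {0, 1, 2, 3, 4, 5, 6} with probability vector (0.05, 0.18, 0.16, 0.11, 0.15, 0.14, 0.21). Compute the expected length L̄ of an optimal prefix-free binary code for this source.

Repeatedly combine the two least-probable nodes; the expected code length is the sum of the merged weights.
merge 1/20 + 11/100 → 4/25
merge 7/50 + 3/20 → 29/100
merge 4/25 + 4/25 → 8/25
merge 9/50 + 21/100 → 39/100
merge 29/100 + 8/25 → 61/100
merge 39/100 + 61/100 → 1
L = 4/25 + 29/100 + 8/25 + 39/100 + 61/100 + 1 = 277/100 = 2.77 bits/symbol.

2.77 bits/symbol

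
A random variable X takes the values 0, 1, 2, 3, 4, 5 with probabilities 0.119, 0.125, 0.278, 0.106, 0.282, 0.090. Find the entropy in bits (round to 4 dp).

H = −Σ pᵢ log₂ pᵢ.
−0.119·log₂(0.119) = 0.3654
−0.125·log₂(0.125) = 0.3750
−0.278·log₂(0.278) = 0.5134
−0.106·log₂(0.106) = 0.3432
−0.282·log₂(0.282) = 0.5150
−0.090·log₂(0.090) = 0.3127
Sum ≈ 2.4247 → 2.4247 bits.

2.4247 bits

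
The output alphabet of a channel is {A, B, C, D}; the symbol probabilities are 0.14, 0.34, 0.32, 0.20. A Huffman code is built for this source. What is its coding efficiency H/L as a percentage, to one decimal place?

Entropy H = −Σ p log₂ p ≈ 1.9167 bits.
Huffman merges: 7/50+1/5→17/50; 8/25+17/50→33/50; 17/50+33/50→1. L = 2 ≈ 2.0000.
Efficiency = H/L = 1.9167/2.0000 = 95.8%.

95.8%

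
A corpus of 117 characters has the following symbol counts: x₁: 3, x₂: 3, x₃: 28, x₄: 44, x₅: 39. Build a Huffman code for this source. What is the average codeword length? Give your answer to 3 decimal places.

1.966 bits/symbol

Probabilities are the counts divided by 117.
Repeatedly combine the two least-probable nodes; the expected code length is the sum of the merged weights.
merge 1/39 + 1/39 → 2/39
merge 2/39 + 28/117 → 34/117
merge 34/117 + 1/3 → 73/117
merge 44/117 + 73/117 → 1
L = 2/39 + 34/117 + 73/117 + 1 = 230/117 ≈ 1.966 bits/symbol.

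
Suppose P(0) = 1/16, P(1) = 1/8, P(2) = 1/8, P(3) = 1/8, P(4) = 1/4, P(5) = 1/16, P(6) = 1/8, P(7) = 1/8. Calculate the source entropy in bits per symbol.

Each probability is a power of 1/2, so log₂(1/p) is an integer.
H = Σ p·log₂(1/p) = 1/16·4 + 1/8·3 + 1/8·3 + 1/8·3 + 1/4·2 + 1/16·4 + 1/8·3 + 1/8·3 = 2.875 bits.

2.875 bits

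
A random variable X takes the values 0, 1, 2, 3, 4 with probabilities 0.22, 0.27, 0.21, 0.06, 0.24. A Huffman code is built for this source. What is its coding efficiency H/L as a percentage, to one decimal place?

97.0%

Entropy H = −Σ p log₂ p ≈ 2.2011 bits.
Huffman merges: 3/50+21/100→27/100; 11/50+6/25→23/50; 27/100+27/100→27/50; 23/50+27/50→1. L = 227/100 ≈ 2.2700.
Efficiency = H/L = 2.2011/2.2700 = 97.0%.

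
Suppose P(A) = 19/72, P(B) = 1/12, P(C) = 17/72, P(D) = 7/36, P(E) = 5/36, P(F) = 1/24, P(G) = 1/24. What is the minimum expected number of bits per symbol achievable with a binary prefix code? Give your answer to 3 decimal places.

Repeatedly combine the two least-probable nodes; the expected code length is the sum of the merged weights.
merge 1/24 + 1/24 → 1/12
merge 1/12 + 1/12 → 1/6
merge 5/36 + 1/6 → 11/36
merge 7/36 + 17/72 → 31/72
merge 19/72 + 11/36 → 41/72
merge 31/72 + 41/72 → 1
L = 1/12 + 1/6 + 11/36 + 31/72 + 41/72 + 1 = 23/9 ≈ 2.556 bits/symbol.

2.556 bits/symbol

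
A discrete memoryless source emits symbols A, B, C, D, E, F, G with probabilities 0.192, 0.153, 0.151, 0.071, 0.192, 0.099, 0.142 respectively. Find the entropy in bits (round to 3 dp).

H = −Σ pᵢ log₂ pᵢ.
−0.192·log₂(0.192) = 0.4571
−0.153·log₂(0.153) = 0.4144
−0.151·log₂(0.151) = 0.4118
−0.071·log₂(0.071) = 0.2709
−0.192·log₂(0.192) = 0.4571
−0.099·log₂(0.099) = 0.3303
−0.142·log₂(0.142) = 0.3999
Sum ≈ 2.7416 → 2.742 bits.

2.742 bits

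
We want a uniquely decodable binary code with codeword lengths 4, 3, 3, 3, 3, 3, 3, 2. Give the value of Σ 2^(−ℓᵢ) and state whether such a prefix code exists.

With common denominator 2^4 = 16: Σ 2^(−ℓᵢ) = 1/16 + 2/16 + 2/16 + 2/16 + 2/16 + 2/16 + 2/16 + 4/16 = 17/16 = 1.0625.
Kraft's inequality requires Σ ≤ 1; here Σ = 1.0625 > 1, so no such prefix code exists.

1.0625; no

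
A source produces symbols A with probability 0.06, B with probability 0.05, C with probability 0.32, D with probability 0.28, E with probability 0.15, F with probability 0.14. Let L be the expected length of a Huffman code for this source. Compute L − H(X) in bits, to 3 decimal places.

0.052 bits

Entropy H = −Σ p log₂ p ≈ 2.3075 bits.
Huffman merges: 1/20+3/50→11/100; 11/100+7/50→1/4; 3/20+1/4→2/5; 7/25+8/25→3/5; 2/5+3/5→1. L = 59/25 ≈ 2.3600.
L − H = 2.3600 − 2.3075 = 0.052 bits.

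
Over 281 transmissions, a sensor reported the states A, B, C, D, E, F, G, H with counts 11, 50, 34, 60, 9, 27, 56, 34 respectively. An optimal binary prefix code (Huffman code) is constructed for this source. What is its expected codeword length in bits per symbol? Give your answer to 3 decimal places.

2.826 bits/symbol

Probabilities are the counts divided by 281.
Repeatedly combine the two least-probable nodes; the expected code length is the sum of the merged weights.
merge 9/281 + 11/281 → 20/281
merge 20/281 + 27/281 → 47/281
merge 34/281 + 34/281 → 68/281
merge 47/281 + 50/281 → 97/281
merge 56/281 + 60/281 → 116/281
merge 68/281 + 97/281 → 165/281
merge 116/281 + 165/281 → 1
L = 20/281 + 47/281 + 68/281 + 97/281 + 116/281 + 165/281 + 1 = 794/281 ≈ 2.826 bits/symbol.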